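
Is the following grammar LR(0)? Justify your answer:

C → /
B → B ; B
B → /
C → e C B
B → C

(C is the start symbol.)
No. Reduce-reduce conflict: [B → / .] and [C → / .]

A grammar is LR(0) if no state in the canonical LR(0) collection has:
  - both a shift item (dot before a terminal) and a complete item (shift-reduce conflict), or
  - two or more complete items (reduce-reduce conflict; the accept item [C' → C .] counts as a complete item here).

Augment with C' → C and build the canonical LR(0) collection (I0 = CLOSURE({[C' → . C]}), then GOTO on every symbol after a dot until no new states appear). It has 10 states:
  I0: { [C → . /], [C → . e C B], [C' → . C] }  — shift
  I1: { [C → / .] }  — reduce
  I2: { [C' → C .] }  — accept
  I3: { [C → . /], [C → . e C B], [C → e . C B] }  — shift
  I4: { [B → . /], [B → . B ; B], [B → . C], [C → . /], [C → . e C B], [C → e C . B] }  — shift
  I5: { [B → / .], [C → / .] }  — 2 reduces
  I6: { [B → B . ; B], [C → e C B .] }  — shift, reduce
  I7: { [B → C .] }  — reduce
  I8: { [B → . /], [B → . B ; B], [B → . C], [B → B ; . B], [C → . /], [C → . e C B] }  — shift
  I9: { [B → B . ; B], [B → B ; B .] }  — shift, reduce

Conflict in state I5:
  Reduce-reduce conflict: [B → / .] and [C → / .]
So the grammar is NOT LR(0).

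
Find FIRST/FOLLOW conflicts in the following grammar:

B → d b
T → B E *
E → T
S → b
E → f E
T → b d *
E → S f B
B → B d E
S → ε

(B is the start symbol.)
Nullable non-terminals: S.

S: nullable alternative(s) S → ε; FOLLOW(S) = { 'f' }
  S → b: FIRST \ {ε} = { 'b' } — disjoint from FOLLOW(S)
  S → ε: FIRST \ {ε} = { } — this is the only nullable alternative, skip

B, E, T have no nullable alternative, so no FIRST/FOLLOW check is needed there.

No FIRST/FOLLOW conflicts found.

Answer: No FIRST/FOLLOW conflicts.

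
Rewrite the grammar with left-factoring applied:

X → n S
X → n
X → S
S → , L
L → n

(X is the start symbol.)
X → n X'
X' → S
X' → ε
X → S
S → , L
L → n

Left-factoring transforms A → αβ₁ | αβ₂ into A → αA' and A' → β₁ | β₂
(α is the longest common prefix among the alternatives). Repeat until
no nonterminal has two alternatives with a common prefix.

Round 1: X has alternatives sharing prefix 'n'. Introduce X': X → n X'
  Add: X' → S
  Add: X' → ε

No remaining common prefixes — done.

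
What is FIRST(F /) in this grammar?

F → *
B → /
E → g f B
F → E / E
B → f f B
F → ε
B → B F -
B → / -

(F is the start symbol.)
FIRST sets of the non-terminals involved (from the grammar, by fixed-point iteration):
  FIRST(F) = { '*', 'g', ε }

To compute FIRST(F /), process the symbols left to right:
Symbol F is a non-terminal. Add FIRST(F) \ {ε} = { '*', 'g' }
F is nullable (ε ∈ FIRST(F)), continue to the next symbol.
Symbol / is a terminal. Add '/' and stop.
FIRST(F /) = { '*', '/', 'g' }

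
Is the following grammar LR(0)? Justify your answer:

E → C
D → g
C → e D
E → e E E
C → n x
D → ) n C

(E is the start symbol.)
Yes, the grammar is LR(0)

A grammar is LR(0) if no state in the canonical LR(0) collection has:
  - both a shift item (dot before a terminal) and a complete item (shift-reduce conflict), or
  - two or more complete items (reduce-reduce conflict; the accept item [E' → E .] counts as a complete item here).

Augment with E' → E and build the canonical LR(0) collection (I0 = CLOSURE({[E' → . E]}), then GOTO on every symbol after a dot until no new states appear). It has 14 states:
  I0: { [C → . e D], [C → . n x], [E → . C], [E → . e E E], [E' → . E] }  — shift
  I1: { [E → C .] }  — reduce
  I2: { [E' → E .] }  — accept
  I3: { [C → . e D], [C → . n x], [C → e . D], [D → . ) n C], [D → . g], [E → . C], [E → . e E E], [E → e . E E] }  — shift
  I4: { [C → n . x] }  — shift
  I5: { [C → n x .] }  — reduce
  I6: { [D → ) . n C] }  — shift
  I7: { [C → e D .] }  — reduce
  I8: { [C → . e D], [C → . n x], [E → . C], [E → . e E E], [E → e E . E] }  — shift
  I9: { [D → g .] }  — reduce
  I10: { [E → e E E .] }  — reduce
  I11: { [C → . e D], [C → . n x], [D → ) n . C] }  — shift
  I12: { [D → ) n C .] }  — reduce
  I13: { [C → e . D], [D → . ) n C], [D → . g] }  — shift

Every state is either a pure shift/goto state or contains exactly one complete item and nothing to shift — no conflicts. The grammar is LR(0).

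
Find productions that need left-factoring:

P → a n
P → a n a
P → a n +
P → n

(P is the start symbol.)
Yes, P has productions with common prefix 'a n'

Left-factoring is needed when two productions for the same non-terminal
share a common prefix on the right-hand side.

Productions for P:
  P → a n
  P → a n a
  P → a n +
  P → n

Found common prefix 'a n' in productions for P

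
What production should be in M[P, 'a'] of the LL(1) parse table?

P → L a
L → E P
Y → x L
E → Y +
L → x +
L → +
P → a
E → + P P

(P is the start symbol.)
To find M[P, 'a'], we find productions for P where 'a' is in the predict set (PREDICT(N → α) = (FIRST(α) \ {ε}) ∪ (FOLLOW(N) if α ⇒* ε)).

Relevant sets:
  FIRST(L) = { '+', 'x' }

P → L a: PREDICT = { '+', 'x' }
P → a: PREDICT = { 'a' }
  'a' is in predict set, so this production goes in M[P, 'a']

M[P, 'a'] = P → a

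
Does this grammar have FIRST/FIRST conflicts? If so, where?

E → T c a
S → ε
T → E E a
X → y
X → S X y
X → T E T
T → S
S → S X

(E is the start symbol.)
Yes. T → E E a / T → S on { 'c', 'y' }; X → y / X → S X y on { 'y' }; X → y / X → T E T on { 'y' }; X → S X y / X → T E T on { 'c', 'y' }

FIRST sets of the non-terminals at (or reachable through a nullable prefix from) the front of some alternative:
  FIRST(S) = { 'c', 'y', ε }
  FIRST(X) = { 'c', 'y' }
  FIRST(E) = { 'c', 'y' }
  FIRST(T) = { 'c', 'y', ε }

Productions for S:
  S → ε: FIRST = { ε }
  S → S X: FIRST = { 'c', 'y' }
Productions for T:
  T → E E a: FIRST = { 'c', 'y' }
  T → S: FIRST = { 'c', 'y', ε }
Productions for X:
  X → y: FIRST = { 'y' }
  X → S X y: FIRST = { 'c', 'y' }
  X → T E T: FIRST = { 'c', 'y' }
E has only one production, so no FIRST/FIRST conflict is possible there.

Conflict for T: T → E E a and T → S
  Overlap: { 'c', 'y' }
Conflict for X: X → y and X → S X y
  Overlap: { 'y' }
Conflict for X: X → y and X → T E T
  Overlap: { 'y' }
Conflict for X: X → S X y and X → T E T
  Overlap: { 'c', 'y' }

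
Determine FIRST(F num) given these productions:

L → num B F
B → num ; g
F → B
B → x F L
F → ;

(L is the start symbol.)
FIRST sets of the non-terminals involved (from the grammar, by fixed-point iteration):
  FIRST(F) = { ';', 'num', 'x' }

To compute FIRST(F num), process the symbols left to right:
Symbol F is a non-terminal. Add FIRST(F) \ {ε} = { ';', 'num', 'x' }
F is not nullable (ε ∉ FIRST(F)), so stop here.
FIRST(F num) = { ';', 'num', 'x' }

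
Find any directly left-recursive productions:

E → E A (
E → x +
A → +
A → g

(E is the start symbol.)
Yes, E is left-recursive

Direct left recursion occurs when N → N α for some non-terminal N (the right-hand side begins with the left-hand side itself).

E → E A (: LEFT RECURSIVE (starts with E)
E → x +: starts with x
A → +: starts with '+'
A → g: starts with g

The grammar has direct left recursion on: E.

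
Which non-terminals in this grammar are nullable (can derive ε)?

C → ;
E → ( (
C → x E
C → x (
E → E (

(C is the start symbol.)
None

A non-terminal is nullable if it can derive ε (the empty string): either it has an ε-production, or it has a production whose right-hand side consists entirely of nullable non-terminals.

There are no ε-productions, so no non-terminal can derive ε.
No non-terminals are nullable.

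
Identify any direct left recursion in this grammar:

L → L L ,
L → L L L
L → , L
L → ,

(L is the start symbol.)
Yes, L is left-recursive

L → L L ,: LEFT RECURSIVE (starts with L)
L → L L L: LEFT RECURSIVE (starts with L)
L → , L: starts with ','
L → ,: starts with ','

The grammar has direct left recursion on: L.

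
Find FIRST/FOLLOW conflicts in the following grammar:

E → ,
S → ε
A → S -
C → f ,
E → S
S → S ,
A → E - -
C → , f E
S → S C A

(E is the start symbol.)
Nullable non-terminals: E, S.
FIRST sets used below: FIRST(S) = { ',', 'f', ε }, FIRST(C) = { ',', 'f' }

E: nullable alternative(s) E → S; FOLLOW(E) = { $, ',', '-', 'f' }
  E → ,: FIRST \ {ε} = { ',' } — overlaps FOLLOW(E) on { ',' }: CONFLICT
  E → S: FIRST \ {ε} = { ',', 'f' } — this is the only nullable alternative, skip

S: nullable alternative(s) S → ε; FOLLOW(S) = { $, ',', '-', 'f' }
  S → ε: FIRST \ {ε} = { } — this is the only nullable alternative, skip
  S → S ,: FIRST \ {ε} = { ',', 'f' } — overlaps FOLLOW(S) on { ',', 'f' }: CONFLICT
  S → S C A: FIRST \ {ε} = { ',', 'f' } — overlaps FOLLOW(S) on { ',', 'f' }: CONFLICT

A, C have no nullable alternative, so no FIRST/FOLLOW check is needed there.

So the grammar has 3 FIRST/FOLLOW conflicts (marked CONFLICT above).

Answer: Yes. E → ',' with FOLLOW(E) on { ',' }; S → S ',' with FOLLOW(S) on { ',', 'f' }; S → S C A with FOLLOW(S) on { ',', 'f' }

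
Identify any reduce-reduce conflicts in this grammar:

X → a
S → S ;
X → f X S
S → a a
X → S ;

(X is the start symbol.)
Yes — I10: [S → S ; .] vs [X → S ; .]

A reduce-reduce conflict occurs when an LR(0) state has two complete items [A → α .] and [B → β .] — both call for a reduction, and with no lookahead the parser cannot choose between them.

Augment with X' → X and build the canonical LR(0) collection (I0 = CLOSURE({[X' → . X]}), then GOTO on every symbol after a dot until no new states appear). It has 11 states:
  I0: { [S → . S ;], [S → . a a], [X → . S ;], [X → . a], [X → . f X S], [X' → . X] }  — shift
  I1: { [S → S . ;], [X → S . ;] }  — shift
  I2: { [X' → X .] }  — accept
  I3: { [S → a . a], [X → a .] }  — shift, reduce
  I4: { [S → . S ;], [S → . a a], [X → . S ;], [X → . a], [X → . f X S], [X → f . X S] }  — shift
  I5: { [S → . S ;], [S → . a a], [X → f X . S] }  — shift
  I6: { [S → S . ;], [X → f X S .] }  — shift, reduce
  I7: { [S → a . a] }  — shift
  I8: { [S → a a .] }  — reduce
  I9: { [S → S ; .] }  — reduce
  I10: { [S → S ; .], [X → S ; .] }  — 2 reduces

I10 contains complete items [S → S ; .], [X → S ; .] — reduce-reduce conflict.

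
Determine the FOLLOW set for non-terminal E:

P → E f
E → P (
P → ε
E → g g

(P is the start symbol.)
{ 'f' }

In P → E f: E is followed by f, add FIRST(f) \ {ε} = { 'f' }

Taking the union: FOLLOW(E) = { 'f' }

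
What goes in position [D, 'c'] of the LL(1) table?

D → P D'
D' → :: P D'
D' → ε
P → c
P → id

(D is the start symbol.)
D → P D'

To find M[D, 'c'], we find productions for D where 'c' is in the predict set (PREDICT(N → α) = (FIRST(α) \ {ε}) ∪ (FOLLOW(N) if α ⇒* ε)).

Relevant sets:
  FIRST(P) = { 'c', 'id' }

D → P D': PREDICT = { 'c', 'id' }
  'c' is in predict set, so this production goes in M[D, 'c']

M[D, 'c'] = D → P D'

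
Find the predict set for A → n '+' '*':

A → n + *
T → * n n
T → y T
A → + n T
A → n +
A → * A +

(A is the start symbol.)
{ 'n' }

PREDICT(A → n '+' '*') = (FIRST(RHS) \ {ε}) ∪ (FOLLOW(A) if ε ∈ FIRST(RHS), i.e. RHS ⇒* ε)
FIRST(n '+' '*') = { 'n' }
ε ∉ FIRST(n '+' '*'), so FOLLOW(A) is not added.
PREDICT(A → n '+' '*') = { 'n' }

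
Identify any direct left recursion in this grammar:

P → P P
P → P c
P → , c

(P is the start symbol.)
Direct left recursion occurs when N → N α for some non-terminal N (the right-hand side begins with the left-hand side itself).

P → P P: LEFT RECURSIVE (starts with P)
P → P c: LEFT RECURSIVE (starts with P)
P → , c: starts with ','

The grammar has direct left recursion on: P.

Answer: Yes, P is left-recursive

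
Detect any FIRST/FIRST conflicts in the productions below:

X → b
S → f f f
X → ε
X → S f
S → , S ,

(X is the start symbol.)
No FIRST/FIRST conflicts.

FIRST sets of the non-terminals at (or reachable through a nullable prefix from) the front of some alternative:
  FIRST(S) = { ',', 'f' }

Productions for X:
  X → b: FIRST = { 'b' }
  X → ε: FIRST = { ε }
  X → S f: FIRST = { ',', 'f' }
Productions for S:
  S → f f f: FIRST = { 'f' }
  S → , S ,: FIRST = { ',' }

All alternatives of each non-terminal have pairwise disjoint FIRST sets.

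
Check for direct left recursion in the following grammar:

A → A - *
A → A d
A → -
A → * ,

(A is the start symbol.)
Direct left recursion occurs when N → N α for some non-terminal N (the right-hand side begins with the left-hand side itself).

A → A - *: LEFT RECURSIVE (starts with A)
A → A d: LEFT RECURSIVE (starts with A)
A → -: starts with '-'
A → * ,: starts with '*'

The grammar has direct left recursion on: A.

Answer: Yes, A is left-recursive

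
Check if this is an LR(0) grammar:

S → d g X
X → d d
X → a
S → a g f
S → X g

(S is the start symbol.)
A grammar is LR(0) if no state in the canonical LR(0) collection has:
  - both a shift item (dot before a terminal) and a complete item (shift-reduce conflict), or
  - two or more complete items (reduce-reduce conflict; the accept item [S' → S .] counts as a complete item here).

Augment with S' → S and build the canonical LR(0) collection (I0 = CLOSURE({[S' → . S]}), then GOTO on every symbol after a dot until no new states appear). It has 13 states:
  I0: { [S → . X g], [S → . a g f], [S → . d g X], [S' → . S], [X → . a], [X → . d d] }  — shift
  I1: { [S' → S .] }  — accept
  I2: { [S → X . g] }  — shift
  I3: { [S → a . g f], [X → a .] }  — shift, reduce
  I4: { [S → d . g X], [X → d . d] }  — shift
  I5: { [X → d d .] }  — reduce
  I6: { [S → d g . X], [X → . a], [X → . d d] }  — shift
  I7: { [S → d g X .] }  — reduce
  I8: { [X → a .] }  — reduce
  I9: { [X → d . d] }  — shift
  I10: { [S → a g . f] }  — shift
  I11: { [S → a g f .] }  — reduce
  I12: { [S → X g .] }  — reduce

Conflict in state I3:
  Shift-reduce conflict between [X → a .] and [S → a . g f]
So the grammar is NOT LR(0).

Answer: No. Shift-reduce conflict between [X → a .] and [S → a . g f]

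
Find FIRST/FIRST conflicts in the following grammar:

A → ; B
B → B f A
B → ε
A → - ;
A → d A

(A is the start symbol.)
A FIRST/FIRST conflict occurs when two productions N → α and N → β for the same non-terminal have FIRST(α) ∩ FIRST(β) ≠ ∅ (with ε ∈ FIRST of a nullable right-hand side, so two nullable alternatives also conflict).

FIRST sets of the non-terminals at (or reachable through a nullable prefix from) the front of some alternative:
  FIRST(B) = { 'f', ε }

Productions for A:
  A → ; B: FIRST = { ';' }
  A → - ;: FIRST = { '-' }
  A → d A: FIRST = { 'd' }
Productions for B:
  B → B f A: FIRST = { 'f' }
  B → ε: FIRST = { ε }

All alternatives of each non-terminal have pairwise disjoint FIRST sets.

Answer: No FIRST/FIRST conflicts.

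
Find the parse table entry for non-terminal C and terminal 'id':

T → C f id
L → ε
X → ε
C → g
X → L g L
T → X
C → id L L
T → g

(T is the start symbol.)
To find M[C, 'id'], we find productions for C where 'id' is in the predict set (PREDICT(N → α) = (FIRST(α) \ {ε}) ∪ (FOLLOW(N) if α ⇒* ε)).

C → g: PREDICT = { 'g' }
C → id L L: PREDICT = { 'id' }
  'id' is in predict set, so this production goes in M[C, 'id']

M[C, 'id'] = C → id L L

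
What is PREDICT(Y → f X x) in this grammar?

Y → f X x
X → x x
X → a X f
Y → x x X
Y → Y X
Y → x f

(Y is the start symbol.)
PREDICT(Y → f X x) = (FIRST(RHS) \ {ε}) ∪ (FOLLOW(Y) if ε ∈ FIRST(RHS), i.e. RHS ⇒* ε)
FIRST(f X x) = { 'f' }
ε ∉ FIRST(f X x), so FOLLOW(Y) is not added.
PREDICT(Y → f X x) = { 'f' }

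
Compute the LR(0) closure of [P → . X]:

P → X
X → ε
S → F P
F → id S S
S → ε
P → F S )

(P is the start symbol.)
{ [P → . X], [X → .] }

To compute CLOSURE, for each item [A → α.Bβ] where B is a non-terminal, add [B → .γ] for all productions B → γ; repeat for the newly added items until nothing changes.

Start with: [P → . X]
  [P → . X] has the dot before X: add [X → .]
No further items can be added.

CLOSURE = { [P → . X], [X → .] }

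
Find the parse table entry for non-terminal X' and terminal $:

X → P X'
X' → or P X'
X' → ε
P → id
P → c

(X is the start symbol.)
X' → ε

To find M[X', $], we find productions for X' where $ is in the predict set (PREDICT(N → α) = (FIRST(α) \ {ε}) ∪ (FOLLOW(N) if α ⇒* ε)).

Relevant sets:
  FOLLOW(X') = { $ }

X' → or P X': PREDICT = { 'or' }
X' → ε: PREDICT = { $ }
  $ is in predict set, so this production goes in M[X', $]

M[X', $] = X' → ε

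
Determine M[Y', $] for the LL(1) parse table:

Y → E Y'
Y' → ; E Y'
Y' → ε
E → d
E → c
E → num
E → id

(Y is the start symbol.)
To find M[Y', $], we find productions for Y' where $ is in the predict set (PREDICT(N → α) = (FIRST(α) \ {ε}) ∪ (FOLLOW(N) if α ⇒* ε)).

Relevant sets:
  FOLLOW(Y') = { $ }

Y' → ; E Y': PREDICT = { ';' }
Y' → ε: PREDICT = { $ }
  $ is in predict set, so this production goes in M[Y', $]

M[Y', $] = Y' → ε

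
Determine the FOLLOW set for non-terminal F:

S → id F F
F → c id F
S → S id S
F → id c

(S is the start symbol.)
To compute FOLLOW(F), find every occurrence of F on a right-hand side N → α F β: add FIRST(β) \ {ε}, and if β is empty or nullable also add FOLLOW(N). Iterate to a fixed point.

In S → id F F: F is followed by F, add FIRST(F) \ {ε} = { 'c', 'id' }
In S → id F F: F is at the end, add FOLLOW(S)
In F → c id F: F is at the end; this adds FOLLOW(F) to itself — nothing new

The FOLLOW sets referred to above (computed the same way, to a fixed point):
  FOLLOW(S) = { $, 'id' }

Taking the union: FOLLOW(F) = { $, 'c', 'id' }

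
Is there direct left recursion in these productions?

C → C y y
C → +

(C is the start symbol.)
Yes, C is left-recursive

C → C y y: LEFT RECURSIVE (starts with C)
C → +: starts with '+'

The grammar has direct left recursion on: C.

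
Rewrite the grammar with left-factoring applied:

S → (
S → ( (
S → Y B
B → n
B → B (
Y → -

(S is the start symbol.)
S → ( S'
S' → ε
S' → (
S → Y B
B → n
B → B (
Y → -

Left-factoring transforms A → αβ₁ | αβ₂ into A → αA' and A' → β₁ | β₂
(α is the longest common prefix among the alternatives). Repeat until
no nonterminal has two alternatives with a common prefix.

Round 1: S has alternatives sharing prefix '('. Introduce S': S → ( S'
  Add: S' → ε
  Add: S' → (

No remaining common prefixes — done.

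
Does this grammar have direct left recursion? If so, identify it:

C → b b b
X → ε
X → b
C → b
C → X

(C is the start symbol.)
No direct left recursion

Direct left recursion occurs when N → N α for some non-terminal N (the right-hand side begins with the left-hand side itself).

C → b b b: starts with b
X → ε: starts with ε
X → b: starts with b
C → b: starts with b
C → X: starts with X

No direct left recursion found.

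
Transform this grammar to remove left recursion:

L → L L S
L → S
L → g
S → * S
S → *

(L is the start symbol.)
L → S L'
L → g L'
L' → L S L'
L' → ε
S → * S
S → *

L is directly left-recursive. The standard transformation for
  A → A α₁ | ... | A α_m | β₁ | ... | β_n
is
  A  → β₁ A' | ... | β_n A'
  A' → α₁ A' | ... | α_m A' | ε

L → S becomes L → S L'
L → g becomes L → g L'
L → L L S becomes L' → L S L'
Add L' → ε

Productions for other non-terminals are unchanged:
  S → * S
  S → *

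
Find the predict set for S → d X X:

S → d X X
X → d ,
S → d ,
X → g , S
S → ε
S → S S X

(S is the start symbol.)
{ 'd' }

PREDICT(S → d X X) = (FIRST(RHS) \ {ε}) ∪ (FOLLOW(S) if ε ∈ FIRST(RHS), i.e. RHS ⇒* ε)
FIRST(d X X) = { 'd' }
ε ∉ FIRST(d X X), so FOLLOW(S) is not added.
PREDICT(S → d X X) = { 'd' }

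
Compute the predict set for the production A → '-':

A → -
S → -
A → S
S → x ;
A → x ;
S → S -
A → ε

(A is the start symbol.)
PREDICT(A → '-') = (FIRST(RHS) \ {ε}) ∪ (FOLLOW(A) if ε ∈ FIRST(RHS), i.e. RHS ⇒* ε)
FIRST('-') = { '-' }
ε ∉ FIRST('-'), so FOLLOW(A) is not added.
PREDICT(A → '-') = { '-' }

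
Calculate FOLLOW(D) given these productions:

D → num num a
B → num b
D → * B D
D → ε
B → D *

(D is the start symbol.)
{ $, '*' }

D is the start symbol, so $ ∈ FOLLOW(D).
In D → * B D: D is at the end; this adds FOLLOW(D) to itself — nothing new
In B → D *: D is followed by '*', add FIRST('*') \ {ε} = { '*' }

Taking the union: FOLLOW(D) = { $, '*' }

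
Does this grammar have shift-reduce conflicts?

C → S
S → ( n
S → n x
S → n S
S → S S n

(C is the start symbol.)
Yes — I3: [C → S .] vs [S → . ( n]; I5: [S → n S .] vs [S → . ( n]; I8: [S → S S n .] vs [S → . ( n]

A shift-reduce conflict occurs when an LR(0) state has both:
  - a complete (reduce) item [A → α .] (dot at the end), and
  - a shift item [B → β . c γ] (dot before a terminal).

Augment with C' → C and build the canonical LR(0) collection (I0 = CLOSURE({[C' → . C]}), then GOTO on every symbol after a dot until no new states appear). It has 10 states:
  I0: { [C → . S], [C' → . C], [S → . ( n], [S → . S S n], [S → . n S], [S → . n x] }  — shift
  I1: { [S → ( . n] }  — shift
  I2: { [C' → C .] }  — accept
  I3: { [C → S .], [S → . ( n], [S → . S S n], [S → . n S], [S → . n x], [S → S . S n] }  — shift, reduce
  I4: { [S → . ( n], [S → . S S n], [S → . n S], [S → . n x], [S → n . S], [S → n . x] }  — shift
  I5: { [S → . ( n], [S → . S S n], [S → . n S], [S → . n x], [S → S . S n], [S → n S .] }  — shift, reduce
  I6: { [S → n x .] }  — reduce
  I7: { [S → . ( n], [S → . S S n], [S → . n S], [S → . n x], [S → S . S n], [S → S S . n] }  — shift
  I8: { [S → . ( n], [S → . S S n], [S → . n S], [S → . n x], [S → S S n .], [S → n . S], [S → n . x] }  — shift, reduce
  I9: { [S → ( n .] }  — reduce

I3 contains reduce item [C → S .] and shift items [S → . ( n], [S → . n S], [S → . n x] — shift-reduce conflict.
I5 contains reduce item [S → n S .] and shift items [S → . ( n], [S → . n S], [S → . n x] — shift-reduce conflict.
I8 contains reduce item [S → S S n .] and shift items [S → . ( n], [S → . n S], [S → . n x], [S → n . x] — shift-reduce conflict.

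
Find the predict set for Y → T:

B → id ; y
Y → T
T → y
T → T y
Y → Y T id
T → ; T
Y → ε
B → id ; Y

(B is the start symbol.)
{ ';', 'y' }

PREDICT(Y → T) = (FIRST(RHS) \ {ε}) ∪ (FOLLOW(Y) if ε ∈ FIRST(RHS), i.e. RHS ⇒* ε)
FIRST(T) = { ';', 'y' }
FIRST(T) = { ';', 'y' }
ε ∉ FIRST(T), so FOLLOW(Y) is not added.
PREDICT(Y → T) = { ';', 'y' }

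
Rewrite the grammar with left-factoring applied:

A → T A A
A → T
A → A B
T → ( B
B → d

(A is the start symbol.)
Left-factoring transforms A → αβ₁ | αβ₂ into A → αA' and A' → β₁ | β₂
(α is the longest common prefix among the alternatives). Repeat until
no nonterminal has two alternatives with a common prefix.

Round 1: A has alternatives sharing prefix 'T'. Introduce A': A → T A'
  Add: A' → A A
  Add: A' → ε

No remaining common prefixes — done.

Resulting grammar:
A → T A'
A' → A A
A' → ε
A → A B
T → ( B
B → d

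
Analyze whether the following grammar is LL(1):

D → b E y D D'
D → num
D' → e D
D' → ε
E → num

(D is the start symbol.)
A grammar is LL(1) if for each non-terminal N with multiple productions, the predict sets of those productions are pairwise disjoint, where PREDICT(N → α) = (FIRST(α) \ {ε}) ∪ (FOLLOW(N) if α ⇒* ε).

Relevant sets:
  FOLLOW(D') = { $, 'e' }

For D:
  PREDICT(D → b E y D D') = { 'b' }
  PREDICT(D → num) = { 'num' }
For D':
  PREDICT(D' → e D) = { 'e' }
  PREDICT(D' → ε) = { $, 'e' }
E has a single production, so nothing to check there.

Conflict found: Predict set conflict for D': { 'e' }
The grammar is NOT LL(1).

Answer: No. Predict set conflict for D': { 'e' }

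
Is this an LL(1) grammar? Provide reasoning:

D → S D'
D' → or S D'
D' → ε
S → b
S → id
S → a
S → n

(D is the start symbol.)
Yes, the grammar is LL(1).

A grammar is LL(1) if for each non-terminal N with multiple productions, the predict sets of those productions are pairwise disjoint, where PREDICT(N → α) = (FIRST(α) \ {ε}) ∪ (FOLLOW(N) if α ⇒* ε).

Relevant sets:
  FOLLOW(D') = { $ }

For D':
  PREDICT(D' → or S D') = { 'or' }
  PREDICT(D' → ε) = { $ }
For S:
  PREDICT(S → b) = { 'b' }
  PREDICT(S → id) = { 'id' }
  PREDICT(S → a) = { 'a' }
  PREDICT(S → n) = { 'n' }
D has a single production, so nothing to check there.

All predict sets are disjoint. The grammar IS LL(1).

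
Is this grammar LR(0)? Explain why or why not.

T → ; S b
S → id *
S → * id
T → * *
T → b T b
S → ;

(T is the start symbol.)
Yes, the grammar is LR(0)

A grammar is LR(0) if no state in the canonical LR(0) collection has:
  - both a shift item (dot before a terminal) and a complete item (shift-reduce conflict), or
  - two or more complete items (reduce-reduce conflict; the accept item [T' → T .] counts as a complete item here).

Augment with T' → T and build the canonical LR(0) collection (I0 = CLOSURE({[T' → . T]}), then GOTO on every symbol after a dot until no new states appear). It has 15 states:
  I0: { [T → . * *], [T → . ; S b], [T → . b T b], [T' → . T] }  — shift
  I1: { [T → * . *] }  — shift
  I2: { [S → . * id], [S → . ;], [S → . id *], [T → ; . S b] }  — shift
  I3: { [T' → T .] }  — accept
  I4: { [T → . * *], [T → . ; S b], [T → . b T b], [T → b . T b] }  — shift
  I5: { [T → b T . b] }  — shift
  I6: { [T → b T b .] }  — reduce
  I7: { [S → * . id] }  — shift
  I8: { [S → ; .] }  — reduce
  I9: { [T → ; S . b] }  — shift
  I10: { [S → id . *] }  — shift
  I11: { [S → id * .] }  — reduce
  I12: { [T → ; S b .] }  — reduce
  I13: { [S → * id .] }  — reduce
  I14: { [T → * * .] }  — reduce

Every state is either a pure shift/goto state or contains exactly one complete item and nothing to shift — no conflicts. The grammar is LR(0).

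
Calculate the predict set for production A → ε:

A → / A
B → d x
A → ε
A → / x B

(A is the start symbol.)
PREDICT(A → ε) = (FIRST(RHS) \ {ε}) ∪ (FOLLOW(A) if ε ∈ FIRST(RHS), i.e. RHS ⇒* ε)
The right-hand side is ε (FIRST(ε) = { ε }), so the predict set is FOLLOW(A) = { $ }
PREDICT(A → ε) = { $ }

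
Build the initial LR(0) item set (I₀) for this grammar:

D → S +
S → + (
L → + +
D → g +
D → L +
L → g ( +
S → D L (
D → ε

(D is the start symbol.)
{ [D → . L +], [D → . S +], [D → . g +], [D → .], [D' → . D], [L → . + +], [L → . g ( +], [S → . + (], [S → . D L (] }

First, augment the grammar with D' → D
I₀ = CLOSURE({ [D' → . D] }):
  [D' → . D] has the dot before D: add [D → . S +], [D → . g +], [D → . L +], [D → .]
  [D → . S +] has the dot before S: add [S → . + (], [S → . D L (]
  [D → . L +] has the dot before L: add [L → . + +], [L → . g ( +]
No further items can be added.

I₀ = { [D → . L +], [D → . S +], [D → . g +], [D → .], [D' → . D], [L → . + +], [L → . g ( +], [S → . + (], [S → . D L (] }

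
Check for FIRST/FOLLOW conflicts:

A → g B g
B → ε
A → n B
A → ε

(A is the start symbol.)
A FIRST/FOLLOW conflict occurs when a non-terminal N has a nullable alternative N → β (β ⇒* ε) and another alternative N → α with FIRST(α) ∩ FOLLOW(N) ≠ ∅: on such a lookahead the parser cannot decide between expanding α and letting N vanish via β.

Nullable non-terminals: A, B.

A: nullable alternative(s) A → ε; FOLLOW(A) = { $ }
  A → g B g: FIRST \ {ε} = { 'g' } — disjoint from FOLLOW(A)
  A → n B: FIRST \ {ε} = { 'n' } — disjoint from FOLLOW(A)
  A → ε: FIRST \ {ε} = { } — this is the only nullable alternative, skip
B has a nullable alternative but only one production, so nothing to check.

No FIRST/FOLLOW conflicts found.

Answer: No FIRST/FOLLOW conflicts.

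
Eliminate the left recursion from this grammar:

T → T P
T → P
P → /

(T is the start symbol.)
T → P T'
T' → P T'
T' → ε
P → /

T is directly left-recursive. The standard transformation for
  A → A α₁ | ... | A α_m | β₁ | ... | β_n
is
  A  → β₁ A' | ... | β_n A'
  A' → α₁ A' | ... | α_m A' | ε

T → P becomes T → P T'
T → T P becomes T' → P T'
Add T' → ε

Productions for other non-terminals are unchanged:
  P → /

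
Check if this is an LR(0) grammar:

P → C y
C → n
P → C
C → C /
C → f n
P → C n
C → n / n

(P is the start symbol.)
Augment with P' → P and build the canonical LR(0) collection (I0 = CLOSURE({[P' → . P]}), then GOTO on every symbol after a dot until no new states appear). It has 11 states:
  I0: { [C → . C /], [C → . f n], [C → . n / n], [C → . n], [P → . C n], [P → . C y], [P → . C], [P' → . P] }  — shift
  I1: { [C → C . /], [P → C . n], [P → C . y], [P → C .] }  — shift, reduce
  I2: { [P' → P .] }  — accept
  I3: { [C → f . n] }  — shift
  I4: { [C → n . / n], [C → n .] }  — shift, reduce
  I5: { [C → n / . n] }  — shift
  I6: { [C → n / n .] }  — reduce
  I7: { [C → f n .] }  — reduce
  I8: { [C → C / .] }  — reduce
  I9: { [P → C n .] }  — reduce
  I10: { [P → C y .] }  — reduce

Conflict in state I1:
  Shift-reduce conflict between [P → C .] and [C → C . /]
So the grammar is NOT LR(0).

Answer: No. Shift-reduce conflict between [P → C .] and [C → C . /]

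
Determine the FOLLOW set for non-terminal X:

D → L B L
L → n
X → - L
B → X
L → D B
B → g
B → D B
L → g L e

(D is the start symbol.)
To compute FOLLOW(X), find every occurrence of X on a right-hand side N → α X β: add FIRST(β) \ {ε}, and if β is empty or nullable also add FOLLOW(N). Iterate to a fixed point.

In B → X: X is at the end, add FOLLOW(B)

The FOLLOW sets referred to above (computed the same way, to a fixed point):
  FOLLOW(B) = { $, '-', 'e', 'g', 'n' }

Taking the union: FOLLOW(X) = { $, '-', 'e', 'g', 'n' }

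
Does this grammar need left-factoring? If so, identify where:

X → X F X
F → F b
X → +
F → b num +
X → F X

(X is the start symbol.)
No, left-factoring is not needed

Left-factoring is needed when two productions for the same non-terminal
share a common prefix on the right-hand side.

Productions for X:
  X → X F X
  X → +
  X → F X
Productions for F:
  F → F b
  F → b num +

No common prefixes found.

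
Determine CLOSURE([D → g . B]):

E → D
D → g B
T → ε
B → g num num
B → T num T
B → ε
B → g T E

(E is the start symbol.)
Start with: [D → g . B]
  [D → g . B] has the dot before B: add [B → . g num num], [B → . T num T], [B → .], [B → . g T E]
  [B → . T num T] has the dot before T: add [T → .]
No further items can be added.

CLOSURE = { [B → . T num T], [B → . g T E], [B → . g num num], [B → .], [D → g . B], [T → .] }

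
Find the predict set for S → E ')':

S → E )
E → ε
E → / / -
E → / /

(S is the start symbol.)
PREDICT(S → E ')') = (FIRST(RHS) \ {ε}) ∪ (FOLLOW(S) if ε ∈ FIRST(RHS), i.e. RHS ⇒* ε)
FIRST(E) = { '/', ε }
FIRST(E ')') = { ')', '/' }
ε ∉ FIRST(E ')'), so FOLLOW(S) is not added.
PREDICT(S → E ')') = { ')', '/' }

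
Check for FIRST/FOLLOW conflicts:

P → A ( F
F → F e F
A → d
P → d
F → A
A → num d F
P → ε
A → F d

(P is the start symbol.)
No FIRST/FOLLOW conflicts.

Nullable non-terminals: P.
FIRST sets used below: FIRST(A) = { 'd', 'num' }

P: nullable alternative(s) P → ε; FOLLOW(P) = { $ }
  P → A ( F: FIRST \ {ε} = { 'd', 'num' } — disjoint from FOLLOW(P)
  P → d: FIRST \ {ε} = { 'd' } — disjoint from FOLLOW(P)
  P → ε: FIRST \ {ε} = { } — this is the only nullable alternative, skip

A, F have no nullable alternative, so no FIRST/FOLLOW check is needed there.

No FIRST/FOLLOW conflicts found.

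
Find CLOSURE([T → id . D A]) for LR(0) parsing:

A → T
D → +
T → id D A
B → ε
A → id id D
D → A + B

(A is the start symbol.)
To compute CLOSURE, for each item [A → α.Bβ] where B is a non-terminal, add [B → .γ] for all productions B → γ; repeat for the newly added items until nothing changes.

Start with: [T → id . D A]
  [T → id . D A] has the dot before D: add [D → . +], [D → . A + B]
  [D → . A + B] has the dot before A: add [A → . T], [A → . id id D]
  [A → . T] has the dot before T: add [T → . id D A]
No further items can be added.

CLOSURE = { [A → . T], [A → . id id D], [D → . +], [D → . A + B], [T → . id D A], [T → id . D A] }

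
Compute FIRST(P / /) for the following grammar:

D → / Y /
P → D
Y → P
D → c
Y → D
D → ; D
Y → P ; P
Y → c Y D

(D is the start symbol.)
FIRST sets of the non-terminals involved (from the grammar, by fixed-point iteration):
  FIRST(P) = { '/', ';', 'c' }

To compute FIRST(P / /), process the symbols left to right:
Symbol P is a non-terminal. Add FIRST(P) \ {ε} = { '/', ';', 'c' }
P is not nullable (ε ∉ FIRST(P)), so stop here.
FIRST(P / /) = { '/', ';', 'c' }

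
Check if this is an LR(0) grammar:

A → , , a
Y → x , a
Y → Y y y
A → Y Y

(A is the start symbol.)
Augment with A' → A and build the canonical LR(0) collection (I0 = CLOSURE({[A' → . A]}), then GOTO on every symbol after a dot until no new states appear). It has 12 states:
  I0: { [A → . , , a], [A → . Y Y], [A' → . A], [Y → . Y y y], [Y → . x , a] }  — shift
  I1: { [A → , . , a] }  — shift
  I2: { [A' → A .] }  — accept
  I3: { [A → Y . Y], [Y → . Y y y], [Y → . x , a], [Y → Y . y y] }  — shift
  I4: { [Y → x . , a] }  — shift
  I5: { [Y → x , . a] }  — shift
  I6: { [Y → x , a .] }  — reduce
  I7: { [A → Y Y .], [Y → Y . y y] }  — shift, reduce
  I8: { [Y → Y y . y] }  — shift
  I9: { [Y → Y y y .] }  — reduce
  I10: { [A → , , . a] }  — shift
  I11: { [A → , , a .] }  — reduce

Conflict in state I7:
  Shift-reduce conflict between [A → Y Y .] and [Y → Y . y y]
So the grammar is NOT LR(0).

Answer: No. Shift-reduce conflict between [A → Y Y .] and [Y → Y . y y]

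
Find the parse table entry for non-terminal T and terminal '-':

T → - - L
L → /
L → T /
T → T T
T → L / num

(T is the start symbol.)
T → - - L, T → T T, T → L / num

To find M[T, '-'], we find productions for T where '-' is in the predict set (PREDICT(N → α) = (FIRST(α) \ {ε}) ∪ (FOLLOW(N) if α ⇒* ε)).

Relevant sets:
  FIRST(T) = { '-', '/' }
  FIRST(L) = { '-', '/' }

T → - - L: PREDICT = { '-' }
  '-' is in predict set, so this production goes in M[T, '-']
T → T T: PREDICT = { '-', '/' }
  '-' is in predict set, so this production goes in M[T, '-']
T → L / num: PREDICT = { '-', '/' }
  '-' is in predict set, so this production goes in M[T, '-']

M[T, '-'] = T → - - L, T → T T, T → L / num  (a multiply-defined cell — the grammar is not LL(1))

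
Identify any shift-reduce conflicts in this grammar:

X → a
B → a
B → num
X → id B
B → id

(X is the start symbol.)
A shift-reduce conflict occurs when an LR(0) state has both:
  - a complete (reduce) item [A → α .] (dot at the end), and
  - a shift item [B → β . c γ] (dot before a terminal).

Augment with X' → X and build the canonical LR(0) collection (I0 = CLOSURE({[X' → . X]}), then GOTO on every symbol after a dot until no new states appear). It has 8 states:
  I0: { [X → . a], [X → . id B], [X' → . X] }  — shift
  I1: { [X' → X .] }  — accept
  I2: { [X → a .] }  — reduce
  I3: { [B → . a], [B → . id], [B → . num], [X → id . B] }  — shift
  I4: { [X → id B .] }  — reduce
  I5: { [B → a .] }  — reduce
  I6: { [B → id .] }  — reduce
  I7: { [B → num .] }  — reduce

No state contains both a complete item and a shift item.

Answer: No shift-reduce conflicts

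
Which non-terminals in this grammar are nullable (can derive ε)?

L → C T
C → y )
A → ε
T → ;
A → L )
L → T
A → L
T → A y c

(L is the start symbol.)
ε-productions: A → ε
So A is immediately nullable.
No further non-terminal can be added: every production for the remaining non-terminals contains a terminal or a non-nullable non-terminal.
Nullable = { 'A' }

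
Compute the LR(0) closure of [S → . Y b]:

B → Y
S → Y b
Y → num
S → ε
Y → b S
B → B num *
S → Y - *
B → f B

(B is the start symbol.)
Start with: [S → . Y b]
  [S → . Y b] has the dot before Y: add [Y → . num], [Y → . b S]
No further items can be added.

CLOSURE = { [S → . Y b], [Y → . b S], [Y → . num] }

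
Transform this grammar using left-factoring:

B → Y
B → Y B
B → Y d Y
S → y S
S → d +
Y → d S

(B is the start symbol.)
Left-factoring transforms A → αβ₁ | αβ₂ into A → αA' and A' → β₁ | β₂
(α is the longest common prefix among the alternatives). Repeat until
no nonterminal has two alternatives with a common prefix.

Round 1: B has alternatives sharing prefix 'Y'. Introduce B': B → Y B'
  Add: B' → ε
  Add: B' → B
  Add: B' → d Y

No remaining common prefixes — done.

Resulting grammar:
B → Y B'
B' → ε
B' → B
B' → d Y
S → y S
S → d +
Y → d S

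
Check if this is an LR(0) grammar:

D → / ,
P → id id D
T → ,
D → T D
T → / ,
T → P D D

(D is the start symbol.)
No. Reduce-reduce conflict: [D → / , .] and [T → / , .]

Augment with D' → D and build the canonical LR(0) collection (I0 = CLOSURE({[D' → . D]}), then GOTO on every symbol after a dot until no new states appear). It has 13 states:
  I0: { [D → . / ,], [D → . T D], [D' → . D], [P → . id id D], [T → . ,], [T → . / ,], [T → . P D D] }  — shift
  I1: { [T → , .] }  — reduce
  I2: { [D → / . ,], [T → / . ,] }  — shift
  I3: { [D' → D .] }  — accept
  I4: { [D → . / ,], [D → . T D], [P → . id id D], [T → . ,], [T → . / ,], [T → . P D D], [T → P . D D] }  — shift
  I5: { [D → . / ,], [D → . T D], [D → T . D], [P → . id id D], [T → . ,], [T → . / ,], [T → . P D D] }  — shift
  I6: { [P → id . id D] }  — shift
  I7: { [D → . / ,], [D → . T D], [P → . id id D], [P → id id . D], [T → . ,], [T → . / ,], [T → . P D D] }  — shift
  I8: { [P → id id D .] }  — reduce
  I9: { [D → T D .] }  — reduce
  I10: { [D → . / ,], [D → . T D], [P → . id id D], [T → . ,], [T → . / ,], [T → . P D D], [T → P D . D] }  — shift
  I11: { [T → P D D .] }  — reduce
  I12: { [D → / , .], [T → / , .] }  — 2 reduces

Conflict in state I12:
  Reduce-reduce conflict: [D → / , .] and [T → / , .]
So the grammar is NOT LR(0).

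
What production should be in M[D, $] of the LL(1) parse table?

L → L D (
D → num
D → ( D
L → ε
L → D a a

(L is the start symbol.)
Empty (error entry)

To find M[D, $], we find productions for D where $ is in the predict set (PREDICT(N → α) = (FIRST(α) \ {ε}) ∪ (FOLLOW(N) if α ⇒* ε)).

D → num: PREDICT = { 'num' }
D → ( D: PREDICT = { '(' }

M[D, $] is empty (no production applies)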